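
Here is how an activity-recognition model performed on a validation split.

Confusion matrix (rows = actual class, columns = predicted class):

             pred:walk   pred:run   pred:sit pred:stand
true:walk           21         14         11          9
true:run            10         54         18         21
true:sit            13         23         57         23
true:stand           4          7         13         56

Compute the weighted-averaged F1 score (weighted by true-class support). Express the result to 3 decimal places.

Per-class F1 score (2·TP/(2·TP+FP+FN)):
  walk: TP=21, FP=10+13+4=27, FN=14+11+9=34 → 42/103 = 0.4078
  run: TP=54, FP=14+23+7=44, FN=10+18+21=49 → 108/201 = 0.5373
  sit: TP=57, FP=11+18+13=42, FN=13+23+23=59 → 114/215 = 0.5302
  stand: TP=56, FP=9+21+23=53, FN=4+7+13=24 → 112/189 = 0.5926
Weighted-F1 score = Σ (supportᵢ/N)·F1 scoreᵢ with N=354: (55/354)·0.4078 + (103/354)·0.5373 + (116/354)·0.5302 + (80/354)·0.5926 = 0.527

0.527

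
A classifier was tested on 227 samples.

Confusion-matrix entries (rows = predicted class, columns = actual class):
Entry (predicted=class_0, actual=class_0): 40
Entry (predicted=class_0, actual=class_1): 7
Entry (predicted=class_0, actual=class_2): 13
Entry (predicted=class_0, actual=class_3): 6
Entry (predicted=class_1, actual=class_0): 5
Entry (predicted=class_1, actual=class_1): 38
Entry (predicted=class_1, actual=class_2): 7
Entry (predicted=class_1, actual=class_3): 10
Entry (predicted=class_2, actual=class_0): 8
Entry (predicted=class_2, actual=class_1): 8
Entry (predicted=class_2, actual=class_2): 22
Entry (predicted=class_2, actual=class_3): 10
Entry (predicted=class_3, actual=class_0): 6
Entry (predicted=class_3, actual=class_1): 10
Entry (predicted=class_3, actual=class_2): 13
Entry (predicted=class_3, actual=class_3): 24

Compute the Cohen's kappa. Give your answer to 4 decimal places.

0.3937

Observed agreement pₒ = trace/N = 124/227 = 0.54626
Expected agreement pₑ = Σ (rowᵢ·colᵢ)/N² = (59·66 + 63·60 + 55·48 + 50·53)/227² = 0.25159
κ = (pₒ − pₑ)/(1 − pₑ) = (0.54626 − 0.25159)/(1 − 0.25159) = 0.3937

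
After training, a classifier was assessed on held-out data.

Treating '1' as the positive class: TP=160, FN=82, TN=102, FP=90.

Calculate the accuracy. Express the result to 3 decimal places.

0.604

Accuracy = (TP+TN)/N = (160+102)/434 = 0.604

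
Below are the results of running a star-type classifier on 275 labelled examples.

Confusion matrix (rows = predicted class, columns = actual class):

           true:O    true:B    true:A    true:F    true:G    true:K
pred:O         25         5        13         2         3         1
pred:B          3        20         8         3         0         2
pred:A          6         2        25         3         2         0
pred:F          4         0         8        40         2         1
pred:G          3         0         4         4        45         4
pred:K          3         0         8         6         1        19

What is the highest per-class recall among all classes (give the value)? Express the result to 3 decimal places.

0.849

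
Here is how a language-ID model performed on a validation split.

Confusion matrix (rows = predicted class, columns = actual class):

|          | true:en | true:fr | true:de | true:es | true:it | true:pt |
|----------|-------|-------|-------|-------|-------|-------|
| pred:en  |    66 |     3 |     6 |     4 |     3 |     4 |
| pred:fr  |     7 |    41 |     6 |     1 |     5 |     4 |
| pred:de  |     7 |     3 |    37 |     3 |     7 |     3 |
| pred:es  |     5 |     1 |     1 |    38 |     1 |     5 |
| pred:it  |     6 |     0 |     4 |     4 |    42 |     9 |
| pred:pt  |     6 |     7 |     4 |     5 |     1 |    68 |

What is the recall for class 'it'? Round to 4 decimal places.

0.7119

Treat 'it' as positive and all other classes as negative.
recall = TP/(TP+FN).
it: TP=42, FN=3+5+7+1+1=17 → 42/59 = 0.71186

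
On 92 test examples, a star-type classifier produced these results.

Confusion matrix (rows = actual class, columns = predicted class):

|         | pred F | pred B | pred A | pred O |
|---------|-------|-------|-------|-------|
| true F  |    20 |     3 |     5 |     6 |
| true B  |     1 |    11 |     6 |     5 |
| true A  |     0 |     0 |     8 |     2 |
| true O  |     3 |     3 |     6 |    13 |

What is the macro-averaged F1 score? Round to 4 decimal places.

Per-class F1 score (2·TP/(2·TP+FP+FN)):
  F: TP=20, FP=1+0+3=4, FN=3+5+6=14 → 40/58 = 0.68966
  B: TP=11, FP=3+0+3=6, FN=1+6+5=12 → 22/40 = 0.55000
  A: TP=8, FP=5+6+6=17, FN=0+0+2=2 → 16/35 = 0.45714
  O: TP=13, FP=6+5+2=13, FN=3+3+6=12 → 26/51 = 0.50980
Macro-F1 score = mean = (0.68966 + 0.55000 + 0.45714 + 0.50980) / 4 = 0.5517

0.5517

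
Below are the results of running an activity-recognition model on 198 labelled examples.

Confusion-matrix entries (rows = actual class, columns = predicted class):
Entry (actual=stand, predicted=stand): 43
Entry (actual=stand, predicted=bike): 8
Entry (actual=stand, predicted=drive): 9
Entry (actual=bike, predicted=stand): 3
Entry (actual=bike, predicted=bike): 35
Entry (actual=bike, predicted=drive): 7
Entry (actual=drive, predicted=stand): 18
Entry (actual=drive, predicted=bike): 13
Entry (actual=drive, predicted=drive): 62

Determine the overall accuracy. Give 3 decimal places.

Accuracy = trace / total = (43+35+62=140) / 198 = 140/198 = 0.707

0.707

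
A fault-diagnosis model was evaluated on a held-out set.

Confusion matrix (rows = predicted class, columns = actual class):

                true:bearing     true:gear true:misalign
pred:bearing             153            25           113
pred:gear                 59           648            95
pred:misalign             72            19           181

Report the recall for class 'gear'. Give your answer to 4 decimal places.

Take TP from the diagonal, FP from the rest of the 'gear' prediction marginal, FN from the rest of the 'gear' actual marginal.
recall = TP/(TP+FN).
gear: TP=648, FN=25+19=44 → 648/692 = 0.93642

0.9364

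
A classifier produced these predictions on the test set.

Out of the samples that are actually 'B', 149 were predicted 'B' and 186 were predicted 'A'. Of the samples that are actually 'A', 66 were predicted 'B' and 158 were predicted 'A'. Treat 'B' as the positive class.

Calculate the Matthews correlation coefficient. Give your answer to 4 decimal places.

MCC = (TP·TN − FP·FN) / √((TP+FP)(TP+FN)(TN+FP)(TN+FN))
Numerator = 149·158 − 66·186 = 11266
Denominator = √(215·335·224·344) = √5549958400 = 74498.0429
MCC = 11266 / 74498.0429 = 0.1512

0.1512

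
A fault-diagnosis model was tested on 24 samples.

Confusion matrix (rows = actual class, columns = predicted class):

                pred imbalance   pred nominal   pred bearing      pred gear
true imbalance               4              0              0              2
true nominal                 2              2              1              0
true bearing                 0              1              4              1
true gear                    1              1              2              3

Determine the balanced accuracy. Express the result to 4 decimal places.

0.5405

Balanced accuracy = mean of per-class recall.
  imbalance: recall = 4/6 = 0.66667
  nominal: recall = 2/5 = 0.40000
  bearing: recall = 4/6 = 0.66667
  gear: recall = 3/7 = 0.42857
Mean = (0.66667 + 0.40000 + 0.66667 + 0.42857) / 4 = 0.5405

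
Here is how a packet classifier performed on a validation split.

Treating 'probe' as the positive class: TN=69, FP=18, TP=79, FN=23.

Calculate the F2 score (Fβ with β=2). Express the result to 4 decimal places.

0.7822

Fβ = (1+β²)·TP / ((1+β²)·TP + β²·FN + FP), with β²=4
= 5·79 / (5·79 + 4·23 + 18) = 0.7822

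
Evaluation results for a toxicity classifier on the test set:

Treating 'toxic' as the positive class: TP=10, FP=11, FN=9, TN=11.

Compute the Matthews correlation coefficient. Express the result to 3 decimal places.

0.026

MCC = (TP·TN − FP·FN) / √((TP+FP)(TP+FN)(TN+FP)(TN+FN))
Numerator = 10·11 − 11·9 = 11
Denominator = √(21·19·22·20) = √175560 = 418.9988
MCC = 11 / 418.9988 = 0.026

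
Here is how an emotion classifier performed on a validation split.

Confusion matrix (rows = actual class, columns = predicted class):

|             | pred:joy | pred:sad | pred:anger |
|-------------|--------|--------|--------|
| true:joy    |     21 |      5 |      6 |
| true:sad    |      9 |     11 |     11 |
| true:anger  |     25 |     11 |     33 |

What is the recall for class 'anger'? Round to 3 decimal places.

recall = TP/(TP+FN).
anger: TP=33, FN=25+11=36 → 33/69 = 0.4783

0.478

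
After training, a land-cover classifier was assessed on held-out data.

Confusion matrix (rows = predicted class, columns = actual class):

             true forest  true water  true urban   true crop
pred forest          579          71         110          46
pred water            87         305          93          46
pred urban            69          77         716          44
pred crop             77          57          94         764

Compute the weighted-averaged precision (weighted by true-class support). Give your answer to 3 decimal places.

0.733

Per-class precision (TP/(TP+FP)):
  forest: TP=579, FP=71+110+46=227 → 579/806 = 0.7184
  water: TP=305, FP=87+93+46=226 → 305/531 = 0.5744
  urban: TP=716, FP=69+77+44=190 → 716/906 = 0.7903
  crop: TP=764, FP=77+57+94=228 → 764/992 = 0.7702
Weighted-precision = Σ (supportᵢ/N)·precisionᵢ with N=3235: (812/3235)·0.7184 + (510/3235)·0.5744 + (1013/3235)·0.7903 + (900/3235)·0.7702 = 0.733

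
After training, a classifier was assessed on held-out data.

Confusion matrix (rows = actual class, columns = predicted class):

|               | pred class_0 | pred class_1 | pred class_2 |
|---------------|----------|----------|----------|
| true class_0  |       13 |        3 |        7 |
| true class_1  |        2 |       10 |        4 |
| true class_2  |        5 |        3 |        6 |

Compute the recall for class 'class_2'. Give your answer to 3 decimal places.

0.429

Take TP from the diagonal, FP from the rest of the 'class_2' prediction marginal, FN from the rest of the 'class_2' actual marginal.
recall = TP/(TP+FN).
class_2: TP=6, FN=5+3=8 → 6/14 = 0.4286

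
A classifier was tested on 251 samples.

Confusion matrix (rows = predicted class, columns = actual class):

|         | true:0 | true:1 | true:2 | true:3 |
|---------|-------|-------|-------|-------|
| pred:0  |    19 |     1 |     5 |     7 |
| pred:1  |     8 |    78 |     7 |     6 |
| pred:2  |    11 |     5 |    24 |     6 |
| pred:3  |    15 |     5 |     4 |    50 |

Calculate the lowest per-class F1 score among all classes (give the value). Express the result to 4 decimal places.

Per-class F1 score (2·TP/(2·TP+FP+FN)):
  0: TP=19, FP=1+5+7=13, FN=8+11+15=34 → 38/85 = 0.44706
  1: TP=78, FP=8+7+6=21, FN=1+5+5=11 → 156/188 = 0.82979
  2: TP=24, FP=11+5+6=22, FN=5+7+4=16 → 48/86 = 0.55814
  3: TP=50, FP=15+5+4=24, FN=7+6+6=19 → 100/143 = 0.69930
Lowest is class '0' with F1 score = 0.4471.

0.4471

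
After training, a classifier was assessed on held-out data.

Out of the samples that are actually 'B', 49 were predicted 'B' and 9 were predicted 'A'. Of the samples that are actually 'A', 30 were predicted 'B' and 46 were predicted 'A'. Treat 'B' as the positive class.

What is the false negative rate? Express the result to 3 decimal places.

0.155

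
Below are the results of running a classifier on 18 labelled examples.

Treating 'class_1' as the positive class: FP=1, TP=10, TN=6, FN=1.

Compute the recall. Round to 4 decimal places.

0.9091

Recall = TP/(TP+FN) = 10/(10+1) = 10/11 = 0.9091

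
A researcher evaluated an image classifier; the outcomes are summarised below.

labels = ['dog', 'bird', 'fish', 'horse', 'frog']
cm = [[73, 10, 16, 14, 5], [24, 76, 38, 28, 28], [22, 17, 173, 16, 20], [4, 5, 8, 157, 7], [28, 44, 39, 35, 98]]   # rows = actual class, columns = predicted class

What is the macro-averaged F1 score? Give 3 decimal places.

Per-class F1 score (2·TP/(2·TP+FP+FN)):
  dog: TP=73, FP=24+22+4+28=78, FN=10+16+14+5=45 → 146/269 = 0.5428
  bird: TP=76, FP=10+17+5+44=76, FN=24+38+28+28=118 → 152/346 = 0.4393
  fish: TP=173, FP=16+38+8+39=101, FN=22+17+16+20=75 → 346/522 = 0.6628
  horse: TP=157, FP=14+28+16+35=93, FN=4+5+8+7=24 → 314/431 = 0.7285
  frog: TP=98, FP=5+28+20+7=60, FN=28+44+39+35=146 → 196/402 = 0.4876
Macro-F1 score = mean = (0.5428 + 0.4393 + 0.6628 + 0.7285 + 0.4876) / 5 = 0.572

0.572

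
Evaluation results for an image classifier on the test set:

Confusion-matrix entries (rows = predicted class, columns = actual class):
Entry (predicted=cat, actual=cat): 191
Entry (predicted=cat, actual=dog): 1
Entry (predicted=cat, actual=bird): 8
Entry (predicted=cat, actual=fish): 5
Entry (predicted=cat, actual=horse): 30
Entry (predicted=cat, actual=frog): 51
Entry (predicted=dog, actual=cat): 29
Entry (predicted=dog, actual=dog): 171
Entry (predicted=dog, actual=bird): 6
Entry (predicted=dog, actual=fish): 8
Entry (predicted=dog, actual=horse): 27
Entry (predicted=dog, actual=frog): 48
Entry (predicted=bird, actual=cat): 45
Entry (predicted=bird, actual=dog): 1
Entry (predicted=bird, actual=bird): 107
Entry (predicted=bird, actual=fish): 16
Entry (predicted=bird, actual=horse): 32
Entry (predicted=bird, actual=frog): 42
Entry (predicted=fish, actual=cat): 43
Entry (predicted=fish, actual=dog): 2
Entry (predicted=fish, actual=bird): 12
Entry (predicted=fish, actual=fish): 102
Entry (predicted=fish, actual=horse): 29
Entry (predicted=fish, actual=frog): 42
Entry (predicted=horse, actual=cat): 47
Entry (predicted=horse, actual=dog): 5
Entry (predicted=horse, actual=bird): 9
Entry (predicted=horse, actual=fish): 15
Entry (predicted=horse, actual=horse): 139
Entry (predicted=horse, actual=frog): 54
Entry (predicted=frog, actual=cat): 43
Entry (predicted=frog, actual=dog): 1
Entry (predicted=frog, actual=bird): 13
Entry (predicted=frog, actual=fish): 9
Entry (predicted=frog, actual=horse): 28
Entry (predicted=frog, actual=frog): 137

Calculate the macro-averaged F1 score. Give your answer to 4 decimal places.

0.5514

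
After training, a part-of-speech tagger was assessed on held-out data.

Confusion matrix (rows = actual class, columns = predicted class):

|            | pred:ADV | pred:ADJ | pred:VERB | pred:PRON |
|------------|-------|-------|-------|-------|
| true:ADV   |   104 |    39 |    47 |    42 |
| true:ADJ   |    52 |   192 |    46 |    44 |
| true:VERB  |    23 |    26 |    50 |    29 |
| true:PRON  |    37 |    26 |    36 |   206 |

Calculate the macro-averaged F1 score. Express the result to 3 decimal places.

0.518

Per-class F1 score (2·TP/(2·TP+FP+FN)):
  ADV: TP=104, FP=52+23+37=112, FN=39+47+42=128 → 208/448 = 0.4643
  ADJ: TP=192, FP=39+26+26=91, FN=52+46+44=142 → 384/617 = 0.6224
  VERB: TP=50, FP=47+46+36=129, FN=23+26+29=78 → 100/307 = 0.3257
  PRON: TP=206, FP=42+44+29=115, FN=37+26+36=99 → 412/626 = 0.6581
Macro-F1 score = mean = (0.4643 + 0.6224 + 0.3257 + 0.6581) / 4 = 0.518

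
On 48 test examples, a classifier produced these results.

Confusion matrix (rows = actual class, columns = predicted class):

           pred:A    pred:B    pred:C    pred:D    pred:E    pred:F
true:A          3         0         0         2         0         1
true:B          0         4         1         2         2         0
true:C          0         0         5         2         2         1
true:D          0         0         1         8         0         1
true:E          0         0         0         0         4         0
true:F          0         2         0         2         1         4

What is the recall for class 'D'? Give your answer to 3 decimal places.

Treat 'D' as positive and all other classes as negative.
recall = TP/(TP+FN).
D: TP=8, FN=0+0+1+0+1=2 → 8/10 = 0.8000

0.800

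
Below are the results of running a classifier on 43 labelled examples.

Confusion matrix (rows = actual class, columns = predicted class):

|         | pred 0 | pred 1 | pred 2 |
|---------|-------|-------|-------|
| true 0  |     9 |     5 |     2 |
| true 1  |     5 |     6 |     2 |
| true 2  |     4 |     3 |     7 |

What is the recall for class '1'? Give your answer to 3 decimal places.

0.462

Take TP from the diagonal, FP from the rest of the '1' prediction marginal, FN from the rest of the '1' actual marginal.
recall = TP/(TP+FN).
1: TP=6, FN=5+2=7 → 6/13 = 0.4615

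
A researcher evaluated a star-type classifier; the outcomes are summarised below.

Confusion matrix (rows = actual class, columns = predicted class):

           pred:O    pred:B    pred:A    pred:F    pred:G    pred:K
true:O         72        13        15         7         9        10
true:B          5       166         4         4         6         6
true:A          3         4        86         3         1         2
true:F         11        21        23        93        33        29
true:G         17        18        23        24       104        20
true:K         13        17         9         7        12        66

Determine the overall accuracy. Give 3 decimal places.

0.614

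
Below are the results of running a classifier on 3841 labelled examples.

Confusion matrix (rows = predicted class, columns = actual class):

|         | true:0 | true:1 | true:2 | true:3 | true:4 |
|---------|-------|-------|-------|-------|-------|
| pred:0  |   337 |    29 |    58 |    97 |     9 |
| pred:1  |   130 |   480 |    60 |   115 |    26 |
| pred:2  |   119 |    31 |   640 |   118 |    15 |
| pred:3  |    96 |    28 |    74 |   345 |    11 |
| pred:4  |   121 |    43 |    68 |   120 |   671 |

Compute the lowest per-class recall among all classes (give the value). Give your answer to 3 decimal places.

0.420

Per-class recall (TP/(TP+FN)):
  0: TP=337, FN=130+119+96+121=466 → 337/803 = 0.4197
  1: TP=480, FN=29+31+28+43=131 → 480/611 = 0.7856
  2: TP=640, FN=58+60+74+68=260 → 640/900 = 0.7111
  3: TP=345, FN=97+115+118+120=450 → 345/795 = 0.4340
  4: TP=671, FN=9+26+15+11=61 → 671/732 = 0.9167
Lowest is class '0' with recall = 0.420.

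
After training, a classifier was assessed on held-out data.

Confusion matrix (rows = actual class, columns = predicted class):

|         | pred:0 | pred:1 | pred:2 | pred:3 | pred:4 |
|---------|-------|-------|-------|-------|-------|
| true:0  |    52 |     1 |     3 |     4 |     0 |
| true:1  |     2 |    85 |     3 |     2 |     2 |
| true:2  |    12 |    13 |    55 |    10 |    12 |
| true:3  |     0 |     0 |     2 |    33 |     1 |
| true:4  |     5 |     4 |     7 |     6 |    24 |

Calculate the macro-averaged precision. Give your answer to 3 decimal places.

0.712

Per-class precision (TP/(TP+FP)):
  0: TP=52, FP=2+12+0+5=19 → 52/71 = 0.7324
  1: TP=85, FP=1+13+0+4=18 → 85/103 = 0.8252
  2: TP=55, FP=3+3+2+7=15 → 55/70 = 0.7857
  3: TP=33, FP=4+2+10+6=22 → 33/55 = 0.6000
  4: TP=24, FP=0+2+12+1=15 → 24/39 = 0.6154
Macro-precision = mean = (0.7324 + 0.8252 + 0.7857 + 0.6000 + 0.6154) / 5 = 0.712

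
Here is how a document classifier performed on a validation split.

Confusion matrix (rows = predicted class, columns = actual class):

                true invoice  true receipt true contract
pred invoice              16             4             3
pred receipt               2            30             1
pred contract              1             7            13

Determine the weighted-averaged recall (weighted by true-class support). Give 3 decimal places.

0.766

Per-class recall (TP/(TP+FN)):
  invoice: TP=16, FN=2+1=3 → 16/19 = 0.8421
  receipt: TP=30, FN=4+7=11 → 30/41 = 0.7317
  contract: TP=13, FN=3+1=4 → 13/17 = 0.7647
Weighted-recall = Σ (supportᵢ/N)·recallᵢ with N=77: (19/77)·0.8421 + (41/77)·0.7317 + (17/77)·0.7647 = 0.766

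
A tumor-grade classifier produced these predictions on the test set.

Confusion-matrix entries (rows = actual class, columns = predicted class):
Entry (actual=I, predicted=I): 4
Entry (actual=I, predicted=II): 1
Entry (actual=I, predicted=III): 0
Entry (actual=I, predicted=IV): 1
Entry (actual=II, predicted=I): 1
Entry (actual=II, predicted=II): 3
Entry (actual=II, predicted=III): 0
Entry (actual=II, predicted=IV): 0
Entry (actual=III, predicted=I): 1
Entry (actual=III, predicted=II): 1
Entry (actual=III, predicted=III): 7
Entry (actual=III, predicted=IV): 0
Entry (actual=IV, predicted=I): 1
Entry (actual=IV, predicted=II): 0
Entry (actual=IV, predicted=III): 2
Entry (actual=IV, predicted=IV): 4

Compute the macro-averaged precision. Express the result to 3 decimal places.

Per-class precision (TP/(TP+FP)):
  I: TP=4, FP=1+1+1=3 → 4/7 = 0.5714
  II: TP=3, FP=1+1+0=2 → 3/5 = 0.6000
  III: TP=7, FP=0+0+2=2 → 7/9 = 0.7778
  IV: TP=4, FP=1+0+0=1 → 4/5 = 0.8000
Macro-precision = mean = (0.5714 + 0.6000 + 0.7778 + 0.8000) / 4 = 0.687

0.687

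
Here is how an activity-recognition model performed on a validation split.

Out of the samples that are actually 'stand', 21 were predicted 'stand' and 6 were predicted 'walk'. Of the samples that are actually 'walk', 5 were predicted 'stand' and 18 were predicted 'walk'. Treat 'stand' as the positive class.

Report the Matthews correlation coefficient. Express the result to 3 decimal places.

0.559

MCC = (TP·TN − FP·FN) / √((TP+FP)(TP+FN)(TN+FP)(TN+FN))
Numerator = 21·18 − 5·6 = 348
Denominator = √(26·27·23·24) = √387504 = 622.4982
MCC = 348 / 622.4982 = 0.559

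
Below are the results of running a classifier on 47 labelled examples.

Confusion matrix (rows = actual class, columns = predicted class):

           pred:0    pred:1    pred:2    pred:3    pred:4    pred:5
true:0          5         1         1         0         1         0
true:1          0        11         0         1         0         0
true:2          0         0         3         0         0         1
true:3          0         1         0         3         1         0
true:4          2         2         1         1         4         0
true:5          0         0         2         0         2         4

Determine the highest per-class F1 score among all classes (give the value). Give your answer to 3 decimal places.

Per-class F1 score (2·TP/(2·TP+FP+FN)):
  0: TP=5, FP=0+0+0+2+0=2, FN=1+1+0+1+0=3 → 10/15 = 0.6667
  1: TP=11, FP=1+0+1+2+0=4, FN=0+0+1+0+0=1 → 22/27 = 0.8148
  2: TP=3, FP=1+0+0+1+2=4, FN=0+0+0+0+1=1 → 6/11 = 0.5455
  3: TP=3, FP=0+1+0+1+0=2, FN=0+1+0+1+0=2 → 6/10 = 0.6000
  4: TP=4, FP=1+0+0+1+2=4, FN=2+2+1+1+0=6 → 8/18 = 0.4444
  5: TP=4, FP=0+0+1+0+0=1, FN=0+0+2+0+2=4 → 8/13 = 0.6154
Highest is class '1' with F1 score = 0.815.

0.815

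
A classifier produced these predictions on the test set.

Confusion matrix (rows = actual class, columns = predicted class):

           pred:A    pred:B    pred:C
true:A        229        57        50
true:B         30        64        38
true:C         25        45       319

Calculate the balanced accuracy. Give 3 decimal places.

0.662

Balanced accuracy = mean of per-class recall.
  A: recall = 229/336 = 0.6815
  B: recall = 64/132 = 0.4848
  C: recall = 319/389 = 0.8201
Mean = (0.6815 + 0.4848 + 0.8201) / 3 = 0.662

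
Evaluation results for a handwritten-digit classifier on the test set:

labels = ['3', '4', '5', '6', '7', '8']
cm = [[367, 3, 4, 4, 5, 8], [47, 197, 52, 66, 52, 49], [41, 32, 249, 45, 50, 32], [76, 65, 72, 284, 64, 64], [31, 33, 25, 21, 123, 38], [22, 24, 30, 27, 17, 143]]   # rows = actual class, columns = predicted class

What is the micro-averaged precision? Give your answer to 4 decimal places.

Micro-averaging pools counts across classes: ΣTP=1363, ΣFP=1099, ΣFN=1099.
Micro-precision = TP/(TP+FP) on pooled counts = 0.5536 (equals overall accuracy in single-label multiclass).

0.5536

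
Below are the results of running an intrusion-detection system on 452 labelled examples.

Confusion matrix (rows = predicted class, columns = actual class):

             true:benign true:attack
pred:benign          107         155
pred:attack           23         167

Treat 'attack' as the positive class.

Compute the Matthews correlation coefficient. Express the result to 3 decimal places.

0.313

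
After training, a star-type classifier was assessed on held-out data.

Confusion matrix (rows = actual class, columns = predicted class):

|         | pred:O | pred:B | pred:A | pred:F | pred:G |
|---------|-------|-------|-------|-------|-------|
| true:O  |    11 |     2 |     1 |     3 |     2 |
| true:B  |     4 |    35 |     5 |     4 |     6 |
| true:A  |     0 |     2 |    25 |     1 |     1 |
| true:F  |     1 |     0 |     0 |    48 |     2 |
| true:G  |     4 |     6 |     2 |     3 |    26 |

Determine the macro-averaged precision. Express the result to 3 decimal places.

0.720

Per-class precision (TP/(TP+FP)):
  O: TP=11, FP=4+0+1+4=9 → 11/20 = 0.5500
  B: TP=35, FP=2+2+0+6=10 → 35/45 = 0.7778
  A: TP=25, FP=1+5+0+2=8 → 25/33 = 0.7576
  F: TP=48, FP=3+4+1+3=11 → 48/59 = 0.8136
  G: TP=26, FP=2+6+1+2=11 → 26/37 = 0.7027
Macro-precision = mean = (0.5500 + 0.7778 + 0.7576 + 0.8136 + 0.7027) / 5 = 0.720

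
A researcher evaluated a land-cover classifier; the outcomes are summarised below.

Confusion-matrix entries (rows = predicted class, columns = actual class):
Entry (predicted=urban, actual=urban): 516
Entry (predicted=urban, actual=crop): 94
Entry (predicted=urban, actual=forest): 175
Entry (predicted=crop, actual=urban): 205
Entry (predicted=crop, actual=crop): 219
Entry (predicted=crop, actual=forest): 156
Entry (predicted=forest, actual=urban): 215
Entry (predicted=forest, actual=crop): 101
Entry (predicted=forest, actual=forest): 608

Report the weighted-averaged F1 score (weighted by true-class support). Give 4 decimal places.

Per-class F1 score (2·TP/(2·TP+FP+FN)):
  urban: TP=516, FP=94+175=269, FN=205+215=420 → 1032/1721 = 0.59965
  crop: TP=219, FP=205+156=361, FN=94+101=195 → 438/994 = 0.44064
  forest: TP=608, FP=215+101=316, FN=175+156=331 → 1216/1863 = 0.65271
Weighted-F1 score = Σ (supportᵢ/N)·F1 scoreᵢ with N=2289: (936/2289)·0.59965 + (414/2289)·0.44064 + (939/2289)·0.65271 = 0.5927

0.5927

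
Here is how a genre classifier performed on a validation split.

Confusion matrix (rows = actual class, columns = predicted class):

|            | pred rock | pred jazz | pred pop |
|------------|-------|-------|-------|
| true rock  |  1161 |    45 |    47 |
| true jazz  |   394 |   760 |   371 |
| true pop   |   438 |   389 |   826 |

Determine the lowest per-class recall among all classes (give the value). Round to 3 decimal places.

Per-class recall (TP/(TP+FN)):
  rock: TP=1161, FN=45+47=92 → 1161/1253 = 0.9266
  jazz: TP=760, FN=394+371=765 → 760/1525 = 0.4984
  pop: TP=826, FN=438+389=827 → 826/1653 = 0.4997
Lowest is class 'jazz' with recall = 0.498.

0.498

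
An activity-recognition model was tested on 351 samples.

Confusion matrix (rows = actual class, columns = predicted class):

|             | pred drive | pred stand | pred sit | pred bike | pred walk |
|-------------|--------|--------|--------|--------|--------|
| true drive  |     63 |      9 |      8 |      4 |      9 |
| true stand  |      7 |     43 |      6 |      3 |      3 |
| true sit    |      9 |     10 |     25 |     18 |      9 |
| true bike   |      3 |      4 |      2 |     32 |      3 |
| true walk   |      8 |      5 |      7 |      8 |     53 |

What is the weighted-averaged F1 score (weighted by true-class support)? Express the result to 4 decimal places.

0.6101

Per-class F1 score (2·TP/(2·TP+FP+FN)):
  drive: TP=63, FP=7+9+3+8=27, FN=9+8+4+9=30 → 126/183 = 0.68852
  stand: TP=43, FP=9+10+4+5=28, FN=7+6+3+3=19 → 86/133 = 0.64662
  sit: TP=25, FP=8+6+2+7=23, FN=9+10+18+9=46 → 50/119 = 0.42017
  bike: TP=32, FP=4+3+18+8=33, FN=3+4+2+3=12 → 64/109 = 0.58716
  walk: TP=53, FP=9+3+9+3=24, FN=8+5+7+8=28 → 106/158 = 0.67089
Weighted-F1 score = Σ (supportᵢ/N)·F1 scoreᵢ with N=351: (93/351)·0.68852 + (62/351)·0.64662 + (71/351)·0.42017 + (44/351)·0.58716 + (81/351)·0.67089 = 0.6101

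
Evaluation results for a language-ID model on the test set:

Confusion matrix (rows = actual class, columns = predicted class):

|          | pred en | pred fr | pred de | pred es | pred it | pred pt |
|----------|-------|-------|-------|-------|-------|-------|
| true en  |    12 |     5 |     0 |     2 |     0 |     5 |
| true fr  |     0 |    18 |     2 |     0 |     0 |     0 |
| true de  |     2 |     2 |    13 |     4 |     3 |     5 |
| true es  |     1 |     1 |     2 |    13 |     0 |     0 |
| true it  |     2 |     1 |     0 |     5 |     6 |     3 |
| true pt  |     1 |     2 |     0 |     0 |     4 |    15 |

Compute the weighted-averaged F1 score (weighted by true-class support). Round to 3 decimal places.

Per-class F1 score (2·TP/(2·TP+FP+FN)):
  en: TP=12, FP=0+2+1+2+1=6, FN=5+0+2+0+5=12 → 24/42 = 0.5714
  fr: TP=18, FP=5+2+1+1+2=11, FN=0+2+0+0+0=2 → 36/49 = 0.7347
  de: TP=13, FP=0+2+2+0+0=4, FN=2+2+4+3+5=16 → 26/46 = 0.5652
  es: TP=13, FP=2+0+4+5+0=11, FN=1+1+2+0+0=4 → 26/41 = 0.6341
  it: TP=6, FP=0+0+3+0+4=7, FN=2+1+0+5+3=11 → 12/30 = 0.4000
  pt: TP=15, FP=5+0+5+0+3=13, FN=1+2+0+0+4=7 → 30/50 = 0.6000
Weighted-F1 score = Σ (supportᵢ/N)·F1 scoreᵢ with N=129: (24/129)·0.5714 + (20/129)·0.7347 + (29/129)·0.5652 + (17/129)·0.6341 + (17/129)·0.4000 + (22/129)·0.6000 = 0.586

0.586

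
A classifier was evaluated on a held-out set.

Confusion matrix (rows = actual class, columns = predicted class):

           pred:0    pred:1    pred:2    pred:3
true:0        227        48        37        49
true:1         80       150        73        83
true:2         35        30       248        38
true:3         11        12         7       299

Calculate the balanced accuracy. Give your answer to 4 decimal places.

0.6582

Balanced accuracy = mean of per-class recall.
  0: recall = 227/361 = 0.62881
  1: recall = 150/386 = 0.38860
  2: recall = 248/351 = 0.70655
  3: recall = 299/329 = 0.90881
Mean = (0.62881 + 0.38860 + 0.70655 + 0.90881) / 4 = 0.6582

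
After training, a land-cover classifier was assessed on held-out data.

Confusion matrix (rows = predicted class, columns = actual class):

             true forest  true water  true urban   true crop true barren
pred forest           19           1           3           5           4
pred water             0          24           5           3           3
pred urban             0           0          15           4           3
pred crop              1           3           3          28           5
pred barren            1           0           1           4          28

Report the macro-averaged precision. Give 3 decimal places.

Per-class precision (TP/(TP+FP)):
  forest: TP=19, FP=1+3+5+4=13 → 19/32 = 0.5938
  water: TP=24, FP=0+5+3+3=11 → 24/35 = 0.6857
  urban: TP=15, FP=0+0+4+3=7 → 15/22 = 0.6818
  crop: TP=28, FP=1+3+3+5=12 → 28/40 = 0.7000
  barren: TP=28, FP=1+0+1+4=6 → 28/34 = 0.8235
Macro-precision = mean = (0.5938 + 0.6857 + 0.6818 + 0.7000 + 0.8235) / 5 = 0.697

0.697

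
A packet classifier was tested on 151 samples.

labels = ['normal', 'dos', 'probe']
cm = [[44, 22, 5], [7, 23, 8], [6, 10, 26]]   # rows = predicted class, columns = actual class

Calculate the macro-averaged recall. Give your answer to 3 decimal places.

Per-class recall (TP/(TP+FN)):
  normal: TP=44, FN=7+6=13 → 44/57 = 0.7719
  dos: TP=23, FN=22+10=32 → 23/55 = 0.4182
  probe: TP=26, FN=5+8=13 → 26/39 = 0.6667
Macro-recall = mean = (0.7719 + 0.4182 + 0.6667) / 3 = 0.619

0.619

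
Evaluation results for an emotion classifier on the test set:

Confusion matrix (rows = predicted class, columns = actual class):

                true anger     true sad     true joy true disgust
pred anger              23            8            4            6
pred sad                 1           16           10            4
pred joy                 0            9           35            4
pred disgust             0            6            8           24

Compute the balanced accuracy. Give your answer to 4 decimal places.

0.6536

Balanced accuracy = mean of per-class recall.
  anger: recall = 23/24 = 0.95833
  sad: recall = 16/39 = 0.41026
  joy: recall = 35/57 = 0.61404
  disgust: recall = 24/38 = 0.63158
Mean = (0.95833 + 0.41026 + 0.61404 + 0.63158) / 4 = 0.6536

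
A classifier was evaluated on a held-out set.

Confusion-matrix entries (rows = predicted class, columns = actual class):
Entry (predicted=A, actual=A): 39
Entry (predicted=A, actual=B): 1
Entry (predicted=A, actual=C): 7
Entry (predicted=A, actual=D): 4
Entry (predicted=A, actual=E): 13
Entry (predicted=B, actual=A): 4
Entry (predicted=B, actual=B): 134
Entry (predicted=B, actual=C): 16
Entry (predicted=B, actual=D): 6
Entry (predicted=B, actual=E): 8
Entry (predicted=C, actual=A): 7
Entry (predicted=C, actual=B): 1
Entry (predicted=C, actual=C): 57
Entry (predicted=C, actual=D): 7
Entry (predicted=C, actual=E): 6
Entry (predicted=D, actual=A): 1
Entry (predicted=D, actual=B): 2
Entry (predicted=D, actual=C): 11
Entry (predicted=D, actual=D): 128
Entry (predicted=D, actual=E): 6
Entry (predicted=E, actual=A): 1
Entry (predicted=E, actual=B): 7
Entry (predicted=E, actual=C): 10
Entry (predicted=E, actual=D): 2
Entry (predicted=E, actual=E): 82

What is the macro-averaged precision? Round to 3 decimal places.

Per-class precision (TP/(TP+FP)):
  A: TP=39, FP=1+7+4+13=25 → 39/64 = 0.6094
  B: TP=134, FP=4+16+6+8=34 → 134/168 = 0.7976
  C: TP=57, FP=7+1+7+6=21 → 57/78 = 0.7308
  D: TP=128, FP=1+2+11+6=20 → 128/148 = 0.8649
  E: TP=82, FP=1+7+10+2=20 → 82/102 = 0.8039
Macro-precision = mean = (0.6094 + 0.7976 + 0.7308 + 0.8649 + 0.8039) / 5 = 0.761

0.761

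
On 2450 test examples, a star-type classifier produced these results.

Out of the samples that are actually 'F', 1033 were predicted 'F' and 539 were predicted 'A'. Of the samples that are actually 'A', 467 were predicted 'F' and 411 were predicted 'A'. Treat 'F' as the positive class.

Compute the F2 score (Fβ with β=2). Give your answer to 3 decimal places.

0.663

Fβ = (1+β²)·TP / ((1+β²)·TP + β²·FN + FP), with β²=4
= 5·1033 / (5·1033 + 4·539 + 467) = 0.663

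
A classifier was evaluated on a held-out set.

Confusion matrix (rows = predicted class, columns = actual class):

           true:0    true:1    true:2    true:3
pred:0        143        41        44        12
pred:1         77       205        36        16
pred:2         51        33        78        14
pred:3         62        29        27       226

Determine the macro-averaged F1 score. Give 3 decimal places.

0.577

Per-class F1 score (2·TP/(2·TP+FP+FN)):
  0: TP=143, FP=41+44+12=97, FN=77+51+62=190 → 286/573 = 0.4991
  1: TP=205, FP=77+36+16=129, FN=41+33+29=103 → 410/642 = 0.6386
  2: TP=78, FP=51+33+14=98, FN=44+36+27=107 → 156/361 = 0.4321
  3: TP=226, FP=62+29+27=118, FN=12+16+14=42 → 452/612 = 0.7386
Macro-F1 score = mean = (0.4991 + 0.6386 + 0.4321 + 0.7386) / 4 = 0.577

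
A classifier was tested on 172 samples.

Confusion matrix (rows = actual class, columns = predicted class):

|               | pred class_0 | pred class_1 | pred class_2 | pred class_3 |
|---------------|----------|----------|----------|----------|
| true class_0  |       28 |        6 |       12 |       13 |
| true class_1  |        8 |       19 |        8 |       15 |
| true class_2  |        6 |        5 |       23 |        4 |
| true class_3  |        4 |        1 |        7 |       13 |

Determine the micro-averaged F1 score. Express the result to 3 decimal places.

Micro-averaging pools counts across classes: ΣTP=83, ΣFP=89, ΣFN=89.
Micro-F1 score = 2·TP/(2·TP+FP+FN) on pooled counts = 0.483 (equals overall accuracy in single-label multiclass).

0.483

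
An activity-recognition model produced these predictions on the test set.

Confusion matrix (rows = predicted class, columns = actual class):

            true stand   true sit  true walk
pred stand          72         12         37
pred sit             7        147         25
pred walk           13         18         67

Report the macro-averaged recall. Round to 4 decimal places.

0.7108

Per-class recall (TP/(TP+FN)):
  stand: TP=72, FN=7+13=20 → 72/92 = 0.78261
  sit: TP=147, FN=12+18=30 → 147/177 = 0.83051
  walk: TP=67, FN=37+25=62 → 67/129 = 0.51938
Macro-recall = mean = (0.78261 + 0.83051 + 0.51938) / 3 = 0.7108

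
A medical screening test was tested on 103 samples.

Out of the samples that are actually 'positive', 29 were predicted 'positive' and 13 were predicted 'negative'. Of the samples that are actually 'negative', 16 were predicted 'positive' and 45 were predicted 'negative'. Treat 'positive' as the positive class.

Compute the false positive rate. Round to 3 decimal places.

0.262

FPR = FP/(FP+TN) = 16/(16+45) = 0.262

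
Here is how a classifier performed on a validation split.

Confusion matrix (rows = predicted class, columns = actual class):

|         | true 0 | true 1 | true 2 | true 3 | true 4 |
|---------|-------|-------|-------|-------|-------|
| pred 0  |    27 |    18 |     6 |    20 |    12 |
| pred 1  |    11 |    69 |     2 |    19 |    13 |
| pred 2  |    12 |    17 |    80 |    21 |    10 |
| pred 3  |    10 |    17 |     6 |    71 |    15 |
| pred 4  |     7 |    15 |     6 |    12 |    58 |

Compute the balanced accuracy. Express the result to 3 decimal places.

0.549

Balanced accuracy = mean of per-class recall.
  0: recall = 27/67 = 0.4030
  1: recall = 69/136 = 0.5074
  2: recall = 80/100 = 0.8000
  3: recall = 71/143 = 0.4965
  4: recall = 58/108 = 0.5370
Mean = (0.4030 + 0.5074 + 0.8000 + 0.4965 + 0.5370) / 5 = 0.549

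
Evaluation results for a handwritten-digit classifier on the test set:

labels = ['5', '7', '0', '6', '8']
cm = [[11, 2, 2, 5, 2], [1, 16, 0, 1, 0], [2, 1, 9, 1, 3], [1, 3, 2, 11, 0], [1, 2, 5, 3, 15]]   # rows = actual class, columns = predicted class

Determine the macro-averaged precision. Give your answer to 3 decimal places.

Per-class precision (TP/(TP+FP)):
  5: TP=11, FP=1+2+1+1=5 → 11/16 = 0.6875
  7: TP=16, FP=2+1+3+2=8 → 16/24 = 0.6667
  0: TP=9, FP=2+0+2+5=9 → 9/18 = 0.5000
  6: TP=11, FP=5+1+1+3=10 → 11/21 = 0.5238
  8: TP=15, FP=2+0+3+0=5 → 15/20 = 0.7500
Macro-precision = mean = (0.6875 + 0.6667 + 0.5000 + 0.5238 + 0.7500) / 5 = 0.626

0.626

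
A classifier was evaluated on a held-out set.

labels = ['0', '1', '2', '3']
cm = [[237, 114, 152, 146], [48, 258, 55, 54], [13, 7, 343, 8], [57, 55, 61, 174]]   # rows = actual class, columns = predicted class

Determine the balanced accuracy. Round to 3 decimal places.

Balanced accuracy = mean of per-class recall.
  0: recall = 237/649 = 0.3652
  1: recall = 258/415 = 0.6217
  2: recall = 343/371 = 0.9245
  3: recall = 174/347 = 0.5014
Mean = (0.3652 + 0.6217 + 0.9245 + 0.5014) / 4 = 0.603

0.603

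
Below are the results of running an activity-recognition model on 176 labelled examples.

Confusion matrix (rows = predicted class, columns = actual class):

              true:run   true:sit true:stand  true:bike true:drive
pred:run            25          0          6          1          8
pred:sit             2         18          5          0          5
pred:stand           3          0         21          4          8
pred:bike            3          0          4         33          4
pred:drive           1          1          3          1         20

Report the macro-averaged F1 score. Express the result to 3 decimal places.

Per-class F1 score (2·TP/(2·TP+FP+FN)):
  run: TP=25, FP=0+6+1+8=15, FN=2+3+3+1=9 → 50/74 = 0.6757
  sit: TP=18, FP=2+5+0+5=12, FN=0+0+0+1=1 → 36/49 = 0.7347
  stand: TP=21, FP=3+0+4+8=15, FN=6+5+4+3=18 → 42/75 = 0.5600
  bike: TP=33, FP=3+0+4+4=11, FN=1+0+4+1=6 → 66/83 = 0.7952
  drive: TP=20, FP=1+1+3+1=6, FN=8+5+8+4=25 → 40/71 = 0.5634
Macro-F1 score = mean = (0.6757 + 0.7347 + 0.5600 + 0.7952 + 0.5634) / 5 = 0.666

0.666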